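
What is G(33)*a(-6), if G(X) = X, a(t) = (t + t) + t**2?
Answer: 792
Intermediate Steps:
a(t) = t**2 + 2*t (a(t) = 2*t + t**2 = t**2 + 2*t)
G(33)*a(-6) = 33*(-6*(2 - 6)) = 33*(-6*(-4)) = 33*24 = 792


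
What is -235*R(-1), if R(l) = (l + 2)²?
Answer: -235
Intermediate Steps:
R(l) = (2 + l)²
-235*R(-1) = -235*(2 - 1)² = -235*1² = -235*1 = -235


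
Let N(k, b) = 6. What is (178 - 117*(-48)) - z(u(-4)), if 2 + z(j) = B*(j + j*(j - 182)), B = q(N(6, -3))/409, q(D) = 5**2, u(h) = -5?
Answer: 2347314/409 ≈ 5739.2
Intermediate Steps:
q(D) = 25
B = 25/409 ≈ 0.061125
z(j) = -2 + 25*j/409 + 25*j*(-182 + j)/409 (z(j) = -2 + 25*(j + j*(j - 182))/409 = -2 + 25*(j + j*(-182 + j))/409 = -2 + (25*j/409 + 25*j*(-182 + j)/409) = -2 + 25*j/409 + 25*j*(-182 + j)/409)
(178 - 117*(-48)) - z(u(-4)) = (178 - 117*(-48)) - (-2 - 4525/409*(-5) + (25/409)*(-5)**2) = (178 + 5616) - (-2 + 22625/409 + (25/409)*25) = 5794 - (-2 + 22625/409 + 625/409) = 5794 - 1*22432/409 = 5794 - 22432/409 = 2347314/409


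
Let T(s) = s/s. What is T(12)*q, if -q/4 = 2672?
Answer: -10688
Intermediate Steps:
q = -10688 (q = -4*2672 = -10688)
T(s) = 1
T(12)*q = 1*(-10688) = -10688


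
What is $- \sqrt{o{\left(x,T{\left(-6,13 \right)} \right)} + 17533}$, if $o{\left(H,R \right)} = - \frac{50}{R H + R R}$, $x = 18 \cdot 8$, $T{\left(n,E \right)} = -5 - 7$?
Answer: $- \frac{17 \sqrt{1057078}}{132} \approx -132.41$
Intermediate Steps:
$T{\left(n,E \right)} = -12$ ($T{\left(n,E \right)} = -5 - 7 = -12$)
$x = 144$
$o{\left(H,R \right)} = - \frac{50}{R^{2} + H R}$ ($o{\left(H,R \right)} = - \frac{50}{H R + R^{2}} = - \frac{50}{R^{2} + H R}$)
$- \sqrt{o{\left(x,T{\left(-6,13 \right)} \right)} + 17533} = - \sqrt{- \frac{50}{\left(-12\right) \left(144 - 12\right)} + 17533} = - \sqrt{\left(-50\right) \left(- \frac{1}{12}\right) \frac{1}{132} + 17533} = - \sqrt{\frac{25}{792} + 17533} = - \sqrt{\frac{13886161}{792}} = - \frac{17 \sqrt{1057078}}{132}$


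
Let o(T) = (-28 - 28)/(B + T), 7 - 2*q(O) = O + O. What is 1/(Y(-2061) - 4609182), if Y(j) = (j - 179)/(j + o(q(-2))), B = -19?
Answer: -11107/51194172378 ≈ -2.1696e-7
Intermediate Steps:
q(O) = 7/2 - O (q(O) = 7/2 - (O + O)/2 = 7/2 - O)
o(T) = -56/(-19 + T) (o(T) = (-28 - 28)/(-19 + T) = -56/(-19 + T))
Y(j) = (-179 + j)/(112/27 + j) (Y(j) = (j - 179)/(j - 56/(-19 + (7/2 - 1*(-2)))) = (-179 + j)/(j - 56/(-19 + (7/2 + 2))) = (-179 + j)/(j - 56/(-19 + 11/2)) = (-179 + j)/(j - 56/(-27/2)) = (-179 + j)/(j - 56*(-2/27)) = (-179 + j)/(j + 112/27) = (-179 + j)/(112/27 + j))
1/(Y(-2061) - 4609182) = 1/(27*(-179 - 2061)/(112 + 27*(-2061)) - 4609182) = 1/(27*(-2240)/(112 - 55647) - 4609182) = 1/(27*(-2240)/(-55535) - 4609182) = 1/(27*(-1/55535)*(-2240) - 4609182) = 1/(12096/11107 - 4609182) = 1/(-51194172378/11107) = -11107/51194172378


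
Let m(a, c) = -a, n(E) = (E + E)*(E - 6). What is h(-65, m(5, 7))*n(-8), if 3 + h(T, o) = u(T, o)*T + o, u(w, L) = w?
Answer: 944608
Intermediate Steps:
n(E) = 2*E*(-6 + E) (n(E) = (2*E)*(-6 + E) = 2*E*(-6 + E))
h(T, o) = -3 + o + T² (h(T, o) = -3 + (T*T + o) = -3 + (T² + o) = -3 + (o + T²) = -3 + o + T²)
h(-65, m(5, 7))*n(-8) = (-3 - 1*5 + (-65)²)*(2*(-8)*(-6 - 8)) = (-3 - 5 + 4225)*(2*(-8)*(-14)) = 4217*224 = 944608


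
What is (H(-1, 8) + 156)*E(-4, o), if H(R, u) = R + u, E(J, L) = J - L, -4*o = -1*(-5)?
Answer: -1793/4 ≈ -448.25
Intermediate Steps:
o = -5/4 (o = -(-1)*(-5)/4 = -¼*5 = -5/4 ≈ -1.2500)
(H(-1, 8) + 156)*E(-4, o) = ((-1 + 8) + 156)*(-4 - 1*(-5/4)) = (7 + 156)*(-4 + 5/4) = 163*(-11/4) = -1793/4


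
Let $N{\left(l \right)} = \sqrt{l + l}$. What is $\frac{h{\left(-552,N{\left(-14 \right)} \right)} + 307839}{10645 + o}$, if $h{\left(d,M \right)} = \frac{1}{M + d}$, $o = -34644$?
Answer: $- \frac{23452098399}{1828315817} + \frac{i \sqrt{7}}{3656631634} \approx -12.827 + 7.2355 \cdot 10^{-10} i$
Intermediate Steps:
$N{\left(l \right)} = \sqrt{2} \sqrt{l}$ ($N{\left(l \right)} = \sqrt{2 l} = \sqrt{2} \sqrt{l}$)
$\frac{h{\left(-552,N{\left(-14 \right)} \right)} + 307839}{10645 + o} = \frac{\frac{1}{\sqrt{2} \sqrt{-14} - 552} + 307839}{10645 - 34644} = \frac{\frac{1}{\sqrt{2} i \sqrt{14} - 552} + 307839}{-23999} = \left(\frac{1}{2 i \sqrt{7} - 552} + 307839\right) \left(- \frac{1}{23999}\right) = \left(\frac{1}{-552 + 2 i \sqrt{7}} + 307839\right) \left(- \frac{1}{23999}\right) = \left(307839 + \frac{1}{-552 + 2 i \sqrt{7}}\right) \left(- \frac{1}{23999}\right) = - \frac{307839}{23999} - \frac{1}{23999 \left(-552 + 2 i \sqrt{7}\right)}$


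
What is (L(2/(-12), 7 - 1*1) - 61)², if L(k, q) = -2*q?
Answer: 5329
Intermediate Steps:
(L(2/(-12), 7 - 1*1) - 61)² = (-2*(7 - 1*1) - 61)² = (-2*(7 - 1) - 61)² = (-2*6 - 61)² = (-12 - 61)² = (-73)² = 5329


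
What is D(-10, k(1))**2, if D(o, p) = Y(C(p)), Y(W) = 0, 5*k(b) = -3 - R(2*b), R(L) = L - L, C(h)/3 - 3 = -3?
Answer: 0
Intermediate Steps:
C(h) = 0 (C(h) = 9 + 3*(-3) = 9 - 9 = 0)
R(L) = 0
k(b) = -3/5 (k(b) = (-3 - 1*0)/5 = (-3 + 0)/5 = (1/5)*(-3) = -3/5)
D(o, p) = 0
D(-10, k(1))**2 = 0**2 = 0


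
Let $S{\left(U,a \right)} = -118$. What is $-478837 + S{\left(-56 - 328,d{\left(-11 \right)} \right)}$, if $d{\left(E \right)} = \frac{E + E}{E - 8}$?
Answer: $-478955$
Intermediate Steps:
$d{\left(E \right)} = \frac{2 E}{-8 + E}$
$-478837 + S{\left(-56 - 328,d{\left(-11 \right)} \right)} = -478837 - 118 = -478955$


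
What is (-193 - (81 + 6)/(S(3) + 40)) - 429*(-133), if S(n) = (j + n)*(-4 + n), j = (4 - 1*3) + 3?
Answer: 625475/11 ≈ 56861.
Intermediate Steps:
j = 4 (j = (4 - 3) + 3 = 1 + 3 = 4)
S(n) = (-4 + n)*(4 + n) (S(n) = (4 + n)*(-4 + n) = (-4 + n)*(4 + n))
(-193 - (81 + 6)/(S(3) + 40)) - 429*(-133) = (-193 - (81 + 6)/((-16 + 3²) + 40)) - 429*(-133) = (-193 - 87/((-16 + 9) + 40)) + 57057 = (-193 - 87/(-7 + 40)) + 57057 = (-193 - 87/33) + 57057 = (-193 - 1*29/11) + 57057 = (-193 - 29/11) + 57057 = -2152/11 + 57057 = 625475/11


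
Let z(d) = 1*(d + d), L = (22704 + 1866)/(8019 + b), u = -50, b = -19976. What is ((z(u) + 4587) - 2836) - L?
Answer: 19765577/11957 ≈ 1653.1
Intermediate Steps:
L = -24570/11957 (L = (22704 + 1866)/(8019 - 19976) = 24570/(-11957) = 24570*(-1/11957) = -24570/11957 ≈ -2.0549)
z(d) = 2*d (z(d) = 1*(2*d) = 2*d)
((z(u) + 4587) - 2836) - L = ((2*(-50) + 4587) - 2836) - 1*(-24570/11957) = ((-100 + 4587) - 2836) + 24570/11957 = (4487 - 2836) + 24570/11957 = 1651 + 24570/11957 = 19765577/11957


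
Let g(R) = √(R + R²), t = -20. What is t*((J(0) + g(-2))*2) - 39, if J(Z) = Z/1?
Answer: -39 - 40*√2 ≈ -95.569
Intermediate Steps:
J(Z) = Z (J(Z) = Z*1 = Z)
t*((J(0) + g(-2))*2) - 39 = -20*(0 + √(-2*(1 - 2)))*2 - 39 = -20*(0 + √(-2*(-1)))*2 - 39 = -20*(0 + √2)*2 - 39 = -20*√2*2 - 39 = -40*√2 - 39 = -39 - 40*√2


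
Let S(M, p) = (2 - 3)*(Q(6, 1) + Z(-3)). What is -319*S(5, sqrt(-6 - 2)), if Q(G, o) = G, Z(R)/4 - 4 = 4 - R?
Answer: 15950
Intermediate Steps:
Z(R) = 32 - 4*R (Z(R) = 16 + 4*(4 - R) = 16 + (16 - 4*R) = 32 - 4*R)
S(M, p) = -50 (S(M, p) = (2 - 3)*(6 + (32 - 4*(-3))) = -(6 + (32 + 12)) = -(6 + 44) = -1*50 = -50)
-319*S(5, sqrt(-6 - 2)) = -319*(-50) = 15950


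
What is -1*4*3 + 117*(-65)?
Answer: -7617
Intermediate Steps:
-1*4*3 + 117*(-65) = -4*3 - 7605 = -12 - 7605 = -7617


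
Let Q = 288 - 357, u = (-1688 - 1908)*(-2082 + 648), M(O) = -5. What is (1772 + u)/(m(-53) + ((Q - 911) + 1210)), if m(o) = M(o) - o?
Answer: 2579218/139 ≈ 18556.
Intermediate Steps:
m(o) = -5 - o
u = 5156664 (u = -3596*(-1434) = 5156664)
Q = -69
(1772 + u)/(m(-53) + ((Q - 911) + 1210)) = (1772 + 5156664)/((-5 - 1*(-53)) + ((-69 - 911) + 1210)) = 5158436/((-5 + 53) + (-980 + 1210)) = 5158436/(48 + 230) = 5158436/278 = 5158436*(1/278) = 2579218/139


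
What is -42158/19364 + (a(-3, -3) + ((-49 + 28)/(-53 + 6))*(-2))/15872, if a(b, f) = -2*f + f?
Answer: -167272747/76836352 ≈ -2.1770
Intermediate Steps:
a(b, f) = -f
-42158/19364 + (a(-3, -3) + ((-49 + 28)/(-53 + 6))*(-2))/15872 = -42158/19364 + (-1*(-3) + ((-49 + 28)/(-53 + 6))*(-2))/15872 = -42158*1/19364 + (3 - 21/(-47)*(-2))*(1/15872) = -21079/9682 + (3 - 21*(-1/47)*(-2))*(1/15872) = -21079/9682 + (3 + (21/47)*(-2))*(1/15872) = -21079/9682 + (3 - 42/47)*(1/15872) = -21079/9682 + (99/47)*(1/15872) = -21079/9682 + 99/745984 = -167272747/76836352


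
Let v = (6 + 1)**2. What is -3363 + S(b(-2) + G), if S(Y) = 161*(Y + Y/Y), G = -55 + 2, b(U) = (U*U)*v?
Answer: 19821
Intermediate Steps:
v = 49 (v = 7**2 = 49)
b(U) = 49*U**2 (b(U) = (U*U)*49 = U**2*49 = 49*U**2)
G = -53
S(Y) = 161 + 161*Y (S(Y) = 161*(Y + 1) = 161*(1 + Y) = 161 + 161*Y)
-3363 + S(b(-2) + G) = -3363 + (161 + 161*(49*(-2)**2 - 53)) = -3363 + (161 + 161*(49*4 - 53)) = -3363 + (161 + 161*(196 - 53)) = -3363 + (161 + 161*143) = -3363 + (161 + 23023) = -3363 + 23184 = 19821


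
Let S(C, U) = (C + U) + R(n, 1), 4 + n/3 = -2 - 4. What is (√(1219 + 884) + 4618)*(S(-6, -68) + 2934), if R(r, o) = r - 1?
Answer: 13064322 + 2829*√2103 ≈ 1.3194e+7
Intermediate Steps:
n = -30 (n = -12 + 3*(-2 - 4) = -12 + 3*(-6) = -12 - 18 = -30)
R(r, o) = -1 + r
S(C, U) = -31 + C + U (S(C, U) = (C + U) + (-1 - 30) = (C + U) - 31 = -31 + C + U)
(√(1219 + 884) + 4618)*(S(-6, -68) + 2934) = (√(1219 + 884) + 4618)*((-31 - 6 - 68) + 2934) = (√2103 + 4618)*(-105 + 2934) = (4618 + √2103)*2829 = 13064322 + 2829*√2103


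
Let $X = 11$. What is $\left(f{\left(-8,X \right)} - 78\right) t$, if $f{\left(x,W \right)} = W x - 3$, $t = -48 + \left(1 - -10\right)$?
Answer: $6253$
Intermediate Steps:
$t = -37$ ($t = -48 + \left(1 + 10\right) = -48 + 11 = -37$)
$f{\left(x,W \right)} = -3 + W x$
$\left(f{\left(-8,X \right)} - 78\right) t = \left(\left(-3 + 11 \left(-8\right)\right) - 78\right) \left(-37\right) = \left(\left(-3 - 88\right) - 78\right) \left(-37\right) = \left(-91 - 78\right) \left(-37\right) = \left(-169\right) \left(-37\right) = 6253$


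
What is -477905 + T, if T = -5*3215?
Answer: -493980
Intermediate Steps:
T = -16075
-477905 + T = -477905 - 16075 = -493980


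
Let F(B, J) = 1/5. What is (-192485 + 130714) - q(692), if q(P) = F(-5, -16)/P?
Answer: -213727661/3460 ≈ -61771.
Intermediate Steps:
F(B, J) = ⅕
q(P) = 1/(5*P)
(-192485 + 130714) - q(692) = (-192485 + 130714) - 1/(5*692) = -61771 - 1/(5*692) = -61771 - 1*1/3460 = -61771 - 1/3460 = -213727661/3460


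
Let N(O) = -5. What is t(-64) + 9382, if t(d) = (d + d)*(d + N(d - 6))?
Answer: 18214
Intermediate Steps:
t(d) = 2*d*(-5 + d) (t(d) = (d + d)*(d - 5) = (2*d)*(-5 + d) = 2*d*(-5 + d))
t(-64) + 9382 = 2*(-64)*(-5 - 64) + 9382 = 2*(-64)*(-69) + 9382 = 8832 + 9382 = 18214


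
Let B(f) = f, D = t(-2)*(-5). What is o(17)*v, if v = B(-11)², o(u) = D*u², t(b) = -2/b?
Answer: -174845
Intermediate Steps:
D = -5 (D = -2/(-2)*(-5) = -2*(-½)*(-5) = 1*(-5) = -5)
o(u) = -5*u²
v = 121 (v = (-11)² = 121)
o(17)*v = -5*17²*121 = -5*289*121 = -1445*121 = -174845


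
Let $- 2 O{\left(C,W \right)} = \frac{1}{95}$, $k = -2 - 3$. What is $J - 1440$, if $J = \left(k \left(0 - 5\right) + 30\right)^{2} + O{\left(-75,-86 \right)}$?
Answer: $\frac{301149}{190} \approx 1585.0$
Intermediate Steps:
$k = -5$
$O{\left(C,W \right)} = - \frac{1}{190}$ ($O{\left(C,W \right)} = - \frac{1}{2 \cdot 95} = \left(- \frac{1}{2}\right) \frac{1}{95} = - \frac{1}{190}$)
$J = \frac{574749}{190}$ ($J = \left(- 5 \left(0 - 5\right) + 30\right)^{2} - \frac{1}{190} = \left(\left(-5\right) \left(-5\right) + 30\right)^{2} - \frac{1}{190} = \left(25 + 30\right)^{2} - \frac{1}{190} = 55^{2} - \frac{1}{190} = 3025 - \frac{1}{190} = \frac{574749}{190} \approx 3025.0$)
$J - 1440 = \frac{574749}{190} - 1440 = \frac{301149}{190}$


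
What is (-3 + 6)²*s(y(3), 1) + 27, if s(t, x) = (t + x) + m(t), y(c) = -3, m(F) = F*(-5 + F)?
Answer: 225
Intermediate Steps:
s(t, x) = t + x + t*(-5 + t) (s(t, x) = (t + x) + t*(-5 + t) = t + x + t*(-5 + t))
(-3 + 6)²*s(y(3), 1) + 27 = (-3 + 6)²*(-3 + 1 - 3*(-5 - 3)) + 27 = 3²*(-3 + 1 - 3*(-8)) + 27 = 9*(-3 + 1 + 24) + 27 = 9*22 + 27 = 198 + 27 = 225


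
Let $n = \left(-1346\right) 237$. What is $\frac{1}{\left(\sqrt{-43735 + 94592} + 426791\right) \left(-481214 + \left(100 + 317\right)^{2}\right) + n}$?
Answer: $- \frac{131163863077}{17203954173906724787304} + \frac{307325 \sqrt{50857}}{17203954173906724787304} \approx -7.62 \cdot 10^{-12}$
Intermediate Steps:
$n = -319002$
$\frac{1}{\left(\sqrt{-43735 + 94592} + 426791\right) \left(-481214 + \left(100 + 317\right)^{2}\right) + n} = \frac{1}{\left(\sqrt{-43735 + 94592} + 426791\right) \left(-481214 + \left(100 + 317\right)^{2}\right) - 319002} = \frac{1}{\left(\sqrt{50857} + 426791\right) \left(-481214 + 417^{2}\right) - 319002} = \frac{1}{\left(426791 + \sqrt{50857}\right) \left(-481214 + 173889\right) - 319002} = \frac{1}{\left(426791 + \sqrt{50857}\right) \left(-307325\right) - 319002} = \frac{1}{\left(-131163544075 - 307325 \sqrt{50857}\right) - 319002} = \frac{1}{-131163863077 - 307325 \sqrt{50857}}$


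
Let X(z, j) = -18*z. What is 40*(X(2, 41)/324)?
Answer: -40/9 ≈ -4.4444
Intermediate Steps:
40*(X(2, 41)/324) = 40*(-18*2/324) = 40*(-36*1/324) = 40*(-⅑) = -40/9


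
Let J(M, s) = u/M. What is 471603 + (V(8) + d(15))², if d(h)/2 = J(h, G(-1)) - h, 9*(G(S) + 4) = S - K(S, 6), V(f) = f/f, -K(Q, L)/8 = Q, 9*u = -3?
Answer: 956704324/2025 ≈ 4.7245e+5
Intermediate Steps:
u = -⅓ (u = (⅑)*(-3) = -⅓ ≈ -0.33333)
K(Q, L) = -8*Q
V(f) = 1
G(S) = -4 + S (G(S) = -4 + (S - (-8)*S)/9 = -4 + (S + 8*S)/9 = -4 + (9*S)/9 = -4 + S)
J(M, s) = -1/(3*M)
d(h) = -2*h - 2/(3*h) (d(h) = 2*(-1/(3*h) - h) = 2*(-h - 1/(3*h)) = -2*h - 2/(3*h))
471603 + (V(8) + d(15))² = 471603 + (1 + (-2*15 - ⅔/15))² = 471603 + (1 + (-30 - ⅔*1/15))² = 471603 + (1 + (-30 - 2/45))² = 471603 + (1 - 1352/45)² = 471603 + (-1307/45)² = 471603 + 1708249/2025 = 956704324/2025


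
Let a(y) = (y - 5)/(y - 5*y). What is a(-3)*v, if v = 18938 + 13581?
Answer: -65038/3 ≈ -21679.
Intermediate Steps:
v = 32519
a(y) = -(-5 + y)/(4*y) (a(y) = (-5 + y)/((-4*y)) = (-5 + y)*(-1/(4*y)) = -(-5 + y)/(4*y))
a(-3)*v = ((1/4)*(5 - 1*(-3))/(-3))*32519 = ((1/4)*(-1/3)*(5 + 3))*32519 = ((1/4)*(-1/3)*8)*32519 = -2/3*32519 = -65038/3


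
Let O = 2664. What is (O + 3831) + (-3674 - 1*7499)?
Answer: -4678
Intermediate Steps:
(O + 3831) + (-3674 - 1*7499) = (2664 + 3831) + (-3674 - 1*7499) = 6495 + (-3674 - 7499) = 6495 - 11173 = -4678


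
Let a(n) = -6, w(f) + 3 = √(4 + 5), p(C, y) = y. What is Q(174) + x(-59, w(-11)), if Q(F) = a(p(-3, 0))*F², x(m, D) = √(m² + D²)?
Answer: -181597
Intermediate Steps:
w(f) = 0 (w(f) = -3 + √(4 + 5) = -3 + √9 = -3 + 3 = 0)
x(m, D) = √(D² + m²)
Q(F) = -6*F²
Q(174) + x(-59, w(-11)) = -6*174² + √(0² + (-59)²) = -6*30276 + √(0 + 3481) = -181656 + √3481 = -181656 + 59 = -181597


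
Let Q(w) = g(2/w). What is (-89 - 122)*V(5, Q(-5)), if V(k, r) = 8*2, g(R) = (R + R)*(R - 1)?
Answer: -3376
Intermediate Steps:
g(R) = 2*R*(-1 + R) (g(R) = (2*R)*(-1 + R) = 2*R*(-1 + R))
Q(w) = 4*(-1 + 2/w)/w (Q(w) = 2*(2/w)*(-1 + 2/w) = 4*(-1 + 2/w)/w)
V(k, r) = 16
(-89 - 122)*V(5, Q(-5)) = (-89 - 122)*16 = -211*16 = -3376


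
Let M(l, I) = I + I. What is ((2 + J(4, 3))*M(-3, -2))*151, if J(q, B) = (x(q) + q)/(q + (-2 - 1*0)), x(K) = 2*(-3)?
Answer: -604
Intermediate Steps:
x(K) = -6
M(l, I) = 2*I
J(q, B) = (-6 + q)/(-2 + q) (J(q, B) = (-6 + q)/(q + (-2 - 1*0)) = (-6 + q)/(q + (-2 + 0)) = (-6 + q)/(q - 2) = (-6 + q)/(-2 + q))
((2 + J(4, 3))*M(-3, -2))*151 = ((2 + (-6 + 4)/(-2 + 4))*(2*(-2)))*151 = ((2 - 2/2)*(-4))*151 = ((2 + (½)*(-2))*(-4))*151 = ((2 - 1)*(-4))*151 = (1*(-4))*151 = -4*151 = -604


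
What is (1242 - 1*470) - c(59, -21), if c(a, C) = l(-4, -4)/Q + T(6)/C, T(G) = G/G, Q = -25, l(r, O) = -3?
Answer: 405262/525 ≈ 771.93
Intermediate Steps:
T(G) = 1
c(a, C) = 3/25 + 1/C (c(a, C) = -3/(-25) + 1/C = -3*(-1/25) + 1/C = 3/25 + 1/C)
(1242 - 1*470) - c(59, -21) = (1242 - 1*470) - (3/25 + 1/(-21)) = (1242 - 470) - (3/25 - 1/21) = 772 - 1*38/525 = 772 - 38/525 = 405262/525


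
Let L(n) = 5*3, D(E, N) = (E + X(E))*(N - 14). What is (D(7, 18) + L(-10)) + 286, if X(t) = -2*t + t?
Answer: 301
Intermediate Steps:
X(t) = -t
D(E, N) = 0 (D(E, N) = (E - E)*(N - 14) = 0*(-14 + N) = 0)
L(n) = 15
(D(7, 18) + L(-10)) + 286 = (0 + 15) + 286 = 15 + 286 = 301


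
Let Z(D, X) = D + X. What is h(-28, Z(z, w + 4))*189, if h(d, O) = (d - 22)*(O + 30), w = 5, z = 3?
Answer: -396900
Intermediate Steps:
h(d, O) = (-22 + d)*(30 + O)
h(-28, Z(z, w + 4))*189 = (-660 - 22*(3 + (5 + 4)) + 30*(-28) + (3 + (5 + 4))*(-28))*189 = (-660 - 22*(3 + 9) - 840 + (3 + 9)*(-28))*189 = (-660 - 22*12 - 840 + 12*(-28))*189 = (-660 - 264 - 840 - 336)*189 = -2100*189 = -396900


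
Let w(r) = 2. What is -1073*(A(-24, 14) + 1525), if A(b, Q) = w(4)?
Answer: -1638471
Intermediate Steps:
A(b, Q) = 2
-1073*(A(-24, 14) + 1525) = -1073*(2 + 1525) = -1073*1527 = -1638471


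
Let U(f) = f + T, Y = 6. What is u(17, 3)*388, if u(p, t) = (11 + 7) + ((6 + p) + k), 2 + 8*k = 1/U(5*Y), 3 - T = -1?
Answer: 1075245/68 ≈ 15812.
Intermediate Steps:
T = 4 (T = 3 - 1*(-1) = 3 + 1 = 4)
U(f) = 4 + f (U(f) = f + 4 = 4 + f)
k = -67/272 (k = -1/4 + 1/(8*(4 + 5*6)) = -1/4 + 1/(8*(4 + 30)) = -1/4 + (1/8)/34 = -1/4 + (1/8)*(1/34) = -1/4 + 1/272 = -67/272 ≈ -0.24632)
u(p, t) = 6461/272 + p (u(p, t) = (11 + 7) + ((6 + p) - 67/272) = 18 + (1565/272 + p) = 6461/272 + p)
u(17, 3)*388 = (6461/272 + 17)*388 = (11085/272)*388 = 1075245/68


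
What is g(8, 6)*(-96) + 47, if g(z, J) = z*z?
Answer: -6097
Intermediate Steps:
g(z, J) = z**2
g(8, 6)*(-96) + 47 = 8**2*(-96) + 47 = 64*(-96) + 47 = -6144 + 47 = -6097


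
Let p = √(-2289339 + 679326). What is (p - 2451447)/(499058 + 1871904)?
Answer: -2451447/2370962 + I*√1610013/2370962 ≈ -1.0339 + 0.00053517*I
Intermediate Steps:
p = I*√1610013 (p = √(-1610013) = I*√1610013 ≈ 1268.9*I)
(p - 2451447)/(499058 + 1871904) = (I*√1610013 - 2451447)/(499058 + 1871904) = (-2451447 + I*√1610013)/2370962 = (-2451447 + I*√1610013)*(1/2370962) = -2451447/2370962 + I*√1610013/2370962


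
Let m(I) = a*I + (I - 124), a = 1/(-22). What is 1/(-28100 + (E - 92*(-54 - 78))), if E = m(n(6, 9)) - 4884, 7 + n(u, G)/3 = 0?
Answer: -22/461649 ≈ -4.7655e-5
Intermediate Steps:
n(u, G) = -21 (n(u, G) = -21 + 3*0 = -21 + 0 = -21)
a = -1/22 ≈ -0.045455
m(I) = -124 + 21*I/22 (m(I) = -I/22 + (I - 124) = -I/22 + (-124 + I) = -124 + 21*I/22)
E = -110617/22 (E = (-124 + (21/22)*(-21)) - 4884 = (-124 - 441/22) - 4884 = -3169/22 - 4884 = -110617/22 ≈ -5028.0)
1/(-28100 + (E - 92*(-54 - 78))) = 1/(-28100 + (-110617/22 - 92*(-54 - 78))) = 1/(-28100 + (-110617/22 - 92*(-132))) = 1/(-28100 + (-110617/22 + 12144)) = 1/(-28100 + 156551/22) = 1/(-461649/22) = -22/461649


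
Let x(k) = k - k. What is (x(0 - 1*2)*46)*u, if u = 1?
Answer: 0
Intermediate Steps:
x(k) = 0
(x(0 - 1*2)*46)*u = (0*46)*1 = 0*1 = 0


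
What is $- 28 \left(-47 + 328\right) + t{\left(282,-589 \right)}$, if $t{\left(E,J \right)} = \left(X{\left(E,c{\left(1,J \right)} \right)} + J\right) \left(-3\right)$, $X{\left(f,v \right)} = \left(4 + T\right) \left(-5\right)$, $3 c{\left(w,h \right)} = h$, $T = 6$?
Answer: $-5951$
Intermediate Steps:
$c{\left(w,h \right)} = \frac{h}{3}$
$X{\left(f,v \right)} = -50$ ($X{\left(f,v \right)} = \left(4 + 6\right) \left(-5\right) = 10 \left(-5\right) = -50$)
$t{\left(E,J \right)} = 150 - 3 J$ ($t{\left(E,J \right)} = \left(-50 + J\right) \left(-3\right) = 150 - 3 J$)
$- 28 \left(-47 + 328\right) + t{\left(282,-589 \right)} = - 28 \left(-47 + 328\right) + \left(150 - -1767\right) = \left(-28\right) 281 + \left(150 + 1767\right) = -7868 + 1917 = -5951$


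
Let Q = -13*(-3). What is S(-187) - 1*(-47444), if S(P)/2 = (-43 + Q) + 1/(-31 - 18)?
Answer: 2324362/49 ≈ 47436.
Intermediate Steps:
Q = 39
S(P) = -394/49 (S(P) = 2*((-43 + 39) + 1/(-31 - 18)) = 2*(-4 + 1/(-49)) = 2*(-4 - 1/49) = 2*(-197/49) = -394/49)
S(-187) - 1*(-47444) = -394/49 - 1*(-47444) = -394/49 + 47444 = 2324362/49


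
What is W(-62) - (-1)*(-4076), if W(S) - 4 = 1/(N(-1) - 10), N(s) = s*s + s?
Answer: -40721/10 ≈ -4072.1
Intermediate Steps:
N(s) = s + s² (N(s) = s² + s = s + s²)
W(S) = 39/10 (W(S) = 4 + 1/(-(1 - 1) - 10) = 4 + 1/(-1*0 - 10) = 4 + 1/(0 - 10) = 4 + 1/(-10) = 4 - ⅒ = 39/10)
W(-62) - (-1)*(-4076) = 39/10 - (-1)*(-4076) = 39/10 - 1*4076 = 39/10 - 4076 = -40721/10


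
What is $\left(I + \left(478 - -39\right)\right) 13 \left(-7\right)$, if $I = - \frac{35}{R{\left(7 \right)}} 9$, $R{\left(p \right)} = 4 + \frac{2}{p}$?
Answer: $- \frac{80717}{2} \approx -40359.0$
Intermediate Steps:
$I = - \frac{147}{2}$ ($I = - \frac{35}{4 + \frac{2}{7}} \cdot 9 = - \frac{35}{\frac{30}{7}} \cdot 9 = \left(-35\right) \frac{7}{30} \cdot 9 = \left(- \frac{49}{6}\right) 9 = - \frac{147}{2} \approx -73.5$)
$\left(I + \left(478 - -39\right)\right) 13 \left(-7\right) = \left(- \frac{147}{2} + \left(478 - -39\right)\right) 13 \left(-7\right) = \left(- \frac{147}{2} + \left(478 + 39\right)\right) \left(-91\right) = \left(- \frac{147}{2} + 517\right) \left(-91\right) = \frac{887}{2} \left(-91\right) = - \frac{80717}{2}$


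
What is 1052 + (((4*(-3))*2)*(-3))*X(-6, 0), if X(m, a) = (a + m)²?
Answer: 3644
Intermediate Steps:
1052 + (((4*(-3))*2)*(-3))*X(-6, 0) = 1052 + (((4*(-3))*2)*(-3))*(0 - 6)² = 1052 + (-12*2*(-3))*(-6)² = 1052 - 24*(-3)*36 = 1052 + 72*36 = 1052 + 2592 = 3644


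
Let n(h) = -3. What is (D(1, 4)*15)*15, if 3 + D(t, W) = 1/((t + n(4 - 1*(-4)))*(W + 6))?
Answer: -2745/4 ≈ -686.25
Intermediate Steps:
D(t, W) = -3 + 1/((-3 + t)*(6 + W)) (D(t, W) = -3 + 1/((t - 3)*(W + 6)) = -3 + 1/((-3 + t)*(6 + W)))
(D(1, 4)*15)*15 = (((55 - 18*1 + 9*4 - 3*4*1)/(-18 - 3*4 + 6*1 + 4*1))*15)*15 = (((55 - 18 + 36 - 12)/(-18 - 12 + 6 + 4))*15)*15 = ((61/(-20))*15)*15 = (-1/20*61*15)*15 = -61/20*15*15 = -183/4*15 = -2745/4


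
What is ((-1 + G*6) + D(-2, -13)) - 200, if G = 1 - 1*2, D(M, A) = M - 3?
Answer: -212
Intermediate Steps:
D(M, A) = -3 + M
G = -1 (G = 1 - 2 = -1)
((-1 + G*6) + D(-2, -13)) - 200 = ((-1 - 1*6) + (-3 - 2)) - 200 = ((-1 - 6) - 5) - 200 = (-7 - 5) - 200 = -12 - 200 = -212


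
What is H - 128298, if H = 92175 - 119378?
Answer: -155501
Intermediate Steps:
H = -27203
H - 128298 = -27203 - 128298 = -155501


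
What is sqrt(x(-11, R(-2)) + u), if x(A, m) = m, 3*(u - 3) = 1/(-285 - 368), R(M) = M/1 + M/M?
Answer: sqrt(7673403)/1959 ≈ 1.4140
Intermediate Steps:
R(M) = 1 + M (R(M) = M*1 + 1 = M + 1 = 1 + M)
u = 5876/1959 (u = 3 + 1/(3*(-285 - 368)) = 3 + (1/3)/(-653) = 3 + (1/3)*(-1/653) = 3 - 1/1959 = 5876/1959 ≈ 2.9995)
sqrt(x(-11, R(-2)) + u) = sqrt((1 - 2) + 5876/1959) = sqrt(-1 + 5876/1959) = sqrt(3917/1959) = sqrt(7673403)/1959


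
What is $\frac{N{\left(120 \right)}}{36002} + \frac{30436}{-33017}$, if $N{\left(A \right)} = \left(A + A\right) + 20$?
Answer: $- \frac{543586226}{594339017} \approx -0.91461$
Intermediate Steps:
$N{\left(A \right)} = 20 + 2 A$ ($N{\left(A \right)} = 2 A + 20 = 20 + 2 A$)
$\frac{N{\left(120 \right)}}{36002} + \frac{30436}{-33017} = \frac{20 + 2 \cdot 120}{36002} + \frac{30436}{-33017} = \left(20 + 240\right) \frac{1}{36002} + 30436 \left(- \frac{1}{33017}\right) = 260 \cdot \frac{1}{36002} - \frac{30436}{33017} = \frac{130}{18001} - \frac{30436}{33017} = - \frac{543586226}{594339017}$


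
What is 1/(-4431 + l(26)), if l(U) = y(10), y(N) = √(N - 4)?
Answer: -1477/6544585 - √6/19633755 ≈ -0.00022581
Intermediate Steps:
y(N) = √(-4 + N)
l(U) = √6 (l(U) = √(-4 + 10) = √6)
1/(-4431 + l(26)) = 1/(-4431 + √6)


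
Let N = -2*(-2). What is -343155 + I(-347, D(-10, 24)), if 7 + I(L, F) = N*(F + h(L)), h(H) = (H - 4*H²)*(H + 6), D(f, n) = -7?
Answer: 657081622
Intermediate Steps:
N = 4
h(H) = (6 + H)*(H - 4*H²) (h(H) = (H - 4*H²)*(6 + H) = (6 + H)*(H - 4*H²))
I(L, F) = -7 + 4*F + 4*L*(6 - 23*L - 4*L²) (I(L, F) = -7 + 4*(F + L*(6 - 23*L - 4*L²)) = -7 + (4*F + 4*L*(6 - 23*L - 4*L²)) = -7 + 4*F + 4*L*(6 - 23*L - 4*L²))
-343155 + I(-347, D(-10, 24)) = -343155 + (-7 + 4*(-7) - 4*(-347)*(-6 + 4*(-347)² + 23*(-347))) = -343155 + (-7 - 28 - 4*(-347)*(-6 + 4*120409 - 7981)) = -343155 + (-7 - 28 - 4*(-347)*(-6 + 481636 - 7981)) = -343155 + (-7 - 28 - 4*(-347)*473649) = -343155 + (-7 - 28 + 657424812) = -343155 + 657424777 = 657081622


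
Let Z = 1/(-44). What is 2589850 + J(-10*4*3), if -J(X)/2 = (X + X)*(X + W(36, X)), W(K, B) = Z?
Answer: 27854630/11 ≈ 2.5322e+6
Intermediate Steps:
Z = -1/44 ≈ -0.022727
W(K, B) = -1/44
J(X) = -4*X*(-1/44 + X) (J(X) = -2*(X + X)*(X - 1/44) = -2*2*X*(-1/44 + X) = -4*X*(-1/44 + X))
2589850 + J(-10*4*3) = 2589850 + (-10*4*3)*(1 - 44*(-10*4)*3)/11 = 2589850 + (-40*3)*(1 - (-1760)*3)/11 = 2589850 + (1/11)*(-120)*(1 - 44*(-120)) = 2589850 + (1/11)*(-120)*(1 + 5280) = 2589850 + (1/11)*(-120)*5281 = 2589850 - 633720/11 = 27854630/11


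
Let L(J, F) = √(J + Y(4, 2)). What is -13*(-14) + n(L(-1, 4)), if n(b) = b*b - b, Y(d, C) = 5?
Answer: 184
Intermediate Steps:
L(J, F) = √(5 + J) (L(J, F) = √(J + 5) = √(5 + J))
n(b) = b² - b
-13*(-14) + n(L(-1, 4)) = -13*(-14) + √(5 - 1)*(-1 + √(5 - 1)) = 182 + √4*(-1 + √4) = 182 + 2*(-1 + 2) = 182 + 2*1 = 182 + 2 = 184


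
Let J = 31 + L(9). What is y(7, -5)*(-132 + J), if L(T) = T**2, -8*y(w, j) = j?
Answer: -25/2 ≈ -12.500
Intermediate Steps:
y(w, j) = -j/8
J = 112 (J = 31 + 9**2 = 31 + 81 = 112)
y(7, -5)*(-132 + J) = (-1/8*(-5))*(-132 + 112) = (5/8)*(-20) = -25/2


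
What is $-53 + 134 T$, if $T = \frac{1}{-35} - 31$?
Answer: $- \frac{147379}{35} \approx -4210.8$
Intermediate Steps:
$T = - \frac{1086}{35}$ ($T = - \frac{1}{35} - 31 = - \frac{1086}{35} \approx -31.029$)
$-53 + 134 T = -53 + 134 \left(- \frac{1086}{35}\right) = -53 - \frac{145524}{35} = - \frac{147379}{35}$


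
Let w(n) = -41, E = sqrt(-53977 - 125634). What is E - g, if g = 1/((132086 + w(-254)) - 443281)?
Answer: 1/311236 + I*sqrt(179611) ≈ 3.213e-6 + 423.81*I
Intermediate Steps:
E = I*sqrt(179611) (E = sqrt(-179611) = I*sqrt(179611) ≈ 423.81*I)
g = -1/311236 (g = 1/((132086 - 41) - 443281) = 1/(132045 - 443281) = 1/(-311236) = -1/311236 ≈ -3.2130e-6)
E - g = I*sqrt(179611) - 1*(-1/311236) = I*sqrt(179611) + 1/311236 = 1/311236 + I*sqrt(179611)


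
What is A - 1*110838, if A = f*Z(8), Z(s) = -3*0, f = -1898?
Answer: -110838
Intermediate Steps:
Z(s) = 0
A = 0 (A = -1898*0 = 0)
A - 1*110838 = 0 - 1*110838 = 0 - 110838 = -110838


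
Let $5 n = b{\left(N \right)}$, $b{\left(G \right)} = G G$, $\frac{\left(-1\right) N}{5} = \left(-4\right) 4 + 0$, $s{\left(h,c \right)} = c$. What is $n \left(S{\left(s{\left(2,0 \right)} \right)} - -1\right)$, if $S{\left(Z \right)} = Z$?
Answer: $1280$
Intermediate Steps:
$N = 80$ ($N = - 5 \left(\left(-4\right) 4 + 0\right) = - 5 \left(-16 + 0\right) = \left(-5\right) \left(-16\right) = 80$)
$b{\left(G \right)} = G^{2}$
$n = 1280$ ($n = \frac{80^{2}}{5} = \frac{1}{5} \cdot 6400 = 1280$)
$n \left(S{\left(s{\left(2,0 \right)} \right)} - -1\right) = 1280 \left(0 - -1\right) = 1280 \left(0 + \left(5 - 4\right)\right) = 1280 \left(0 + 1\right) = 1280 \cdot 1 = 1280$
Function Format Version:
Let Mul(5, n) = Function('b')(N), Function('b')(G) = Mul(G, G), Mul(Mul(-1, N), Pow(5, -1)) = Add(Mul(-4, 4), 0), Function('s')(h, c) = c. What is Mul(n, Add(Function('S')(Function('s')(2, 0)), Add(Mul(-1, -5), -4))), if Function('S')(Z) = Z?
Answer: 1280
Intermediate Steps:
N = 80 (N = Mul(-5, Add(Mul(-4, 4), 0)) = Mul(-5, Add(-16, 0)) = Mul(-5, -16) = 80)
Function('b')(G) = Pow(G, 2)
n = 1280 (n = Mul(Rational(1, 5), Pow(80, 2)) = Mul(Rational(1, 5), 6400) = 1280)
Mul(n, Add(Function('S')(Function('s')(2, 0)), Add(Mul(-1, -5), -4))) = Mul(1280, Add(0, Add(Mul(-1, -5), -4))) = Mul(1280, Add(0, Add(5, -4))) = Mul(1280, Add(0, 1)) = Mul(1280, 1) = 1280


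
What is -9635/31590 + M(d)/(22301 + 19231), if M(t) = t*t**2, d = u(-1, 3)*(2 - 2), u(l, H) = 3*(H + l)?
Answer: -1927/6318 ≈ -0.30500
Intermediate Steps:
u(l, H) = 3*H + 3*l
d = 0 (d = (3*3 + 3*(-1))*(2 - 2) = (9 - 3)*0 = 6*0 = 0)
M(t) = t**3
-9635/31590 + M(d)/(22301 + 19231) = -9635/31590 + 0**3/(22301 + 19231) = -9635*1/31590 + 0/41532 = -1927/6318 + 0*(1/41532) = -1927/6318 + 0 = -1927/6318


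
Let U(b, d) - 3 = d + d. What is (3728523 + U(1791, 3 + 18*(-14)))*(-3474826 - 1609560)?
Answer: -18954733370808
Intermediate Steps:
U(b, d) = 3 + 2*d (U(b, d) = 3 + (d + d) = 3 + 2*d)
(3728523 + U(1791, 3 + 18*(-14)))*(-3474826 - 1609560) = (3728523 + (3 + 2*(3 + 18*(-14))))*(-3474826 - 1609560) = (3728523 + (3 + 2*(3 - 252)))*(-5084386) = (3728523 + (3 + 2*(-249)))*(-5084386) = (3728523 + (3 - 498))*(-5084386) = (3728523 - 495)*(-5084386) = 3728028*(-5084386) = -18954733370808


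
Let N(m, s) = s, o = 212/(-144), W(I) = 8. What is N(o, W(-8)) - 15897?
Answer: -15889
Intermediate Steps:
o = -53/36 (o = 212*(-1/144) = -53/36 ≈ -1.4722)
N(o, W(-8)) - 15897 = 8 - 15897 = -15889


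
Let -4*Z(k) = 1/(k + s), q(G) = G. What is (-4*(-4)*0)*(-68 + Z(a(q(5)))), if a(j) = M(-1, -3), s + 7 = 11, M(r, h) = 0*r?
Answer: 0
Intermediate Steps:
M(r, h) = 0
s = 4 (s = -7 + 11 = 4)
a(j) = 0
Z(k) = -1/(4*(4 + k)) (Z(k) = -1/(4*(k + 4)) = -1/(4*(4 + k)))
(-4*(-4)*0)*(-68 + Z(a(q(5)))) = (-4*(-4)*0)*(-68 - 1/(16 + 4*0)) = (16*0)*(-68 - 1/(16 + 0)) = 0*(-68 - 1/16) = 0*(-1089/16) = 0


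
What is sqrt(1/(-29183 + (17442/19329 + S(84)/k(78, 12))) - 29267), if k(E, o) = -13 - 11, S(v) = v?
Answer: I*sqrt(14323653305737811277)/22122683 ≈ 171.08*I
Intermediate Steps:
k(E, o) = -24
sqrt(1/(-29183 + (17442/19329 + S(84)/k(78, 12))) - 29267) = sqrt(1/(-29183 + (17442/19329 + 84/(-24))) - 29267) = sqrt(1/(-29183 + (17442*(1/19329) + 84*(-1/24))) - 29267) = sqrt(1/(-29183 + (342/379 - 7/2)) - 29267) = sqrt(1/(-29183 - 1969/758) - 29267) = sqrt(1/(-22122683/758) - 29267) = sqrt(-758/22122683 - 29267) = sqrt(-647464564119/22122683) = I*sqrt(14323653305737811277)/22122683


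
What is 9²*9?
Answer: 729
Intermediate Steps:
9²*9 = 81*9 = 729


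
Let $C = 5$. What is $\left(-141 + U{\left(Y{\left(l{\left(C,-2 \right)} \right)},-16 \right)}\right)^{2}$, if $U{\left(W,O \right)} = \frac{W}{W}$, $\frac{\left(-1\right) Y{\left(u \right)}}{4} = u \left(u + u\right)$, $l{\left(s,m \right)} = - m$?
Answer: $19600$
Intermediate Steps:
$Y{\left(u \right)} = - 8 u^{2}$ ($Y{\left(u \right)} = - 4 u \left(u + u\right) = - 4 u 2 u = - 4 \cdot 2 u^{2} = - 8 u^{2}$)
$U{\left(W,O \right)} = 1$
$\left(-141 + U{\left(Y{\left(l{\left(C,-2 \right)} \right)},-16 \right)}\right)^{2} = \left(-141 + 1\right)^{2} = \left(-140\right)^{2} = 19600$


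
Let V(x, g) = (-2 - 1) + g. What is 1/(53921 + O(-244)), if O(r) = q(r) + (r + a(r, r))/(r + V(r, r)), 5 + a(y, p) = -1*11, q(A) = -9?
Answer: 491/26471052 ≈ 1.8549e-5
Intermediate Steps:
a(y, p) = -16 (a(y, p) = -5 - 1*11 = -5 - 11 = -16)
V(x, g) = -3 + g
O(r) = -9 + (-16 + r)/(-3 + 2*r) (O(r) = -9 + (r - 16)/(r + (-3 + r)) = -9 + (-16 + r)/(-3 + 2*r))
1/(53921 + O(-244)) = 1/(53921 + (11 - 17*(-244))/(-3 + 2*(-244))) = 1/(53921 + (11 + 4148)/(-3 - 488)) = 1/(53921 + 4159/(-491)) = 1/(53921 - 1/491*4159) = 1/(53921 - 4159/491) = 1/(26471052/491) = 491/26471052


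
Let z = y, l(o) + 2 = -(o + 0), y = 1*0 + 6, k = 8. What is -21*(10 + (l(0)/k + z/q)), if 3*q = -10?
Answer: -3339/20 ≈ -166.95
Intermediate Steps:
q = -10/3 (q = (1/3)*(-10) = -10/3 ≈ -3.3333)
y = 6 (y = 0 + 6 = 6)
l(o) = -2 - o (l(o) = -2 - (o + 0) = -2 - o)
z = 6
-21*(10 + (l(0)/k + z/q)) = -21*(10 + ((-2 - 1*0)/8 + 6/(-10/3))) = -21*(10 + ((-2 + 0)*(1/8) + 6*(-3/10))) = -21*(10 + (-2*1/8 - 9/5)) = -21*(10 + (-1/4 - 9/5)) = -21*(10 - 41/20) = -21*159/20 = -3339/20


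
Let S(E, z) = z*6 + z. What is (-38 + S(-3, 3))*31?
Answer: -527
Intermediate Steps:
S(E, z) = 7*z (S(E, z) = 6*z + z = 7*z)
(-38 + S(-3, 3))*31 = (-38 + 7*3)*31 = (-38 + 21)*31 = -17*31 = -527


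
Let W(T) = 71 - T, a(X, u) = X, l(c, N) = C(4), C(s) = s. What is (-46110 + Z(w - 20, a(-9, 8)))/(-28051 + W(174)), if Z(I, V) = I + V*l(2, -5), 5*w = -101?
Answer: 230931/140770 ≈ 1.6405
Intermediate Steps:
l(c, N) = 4
w = -101/5 (w = (1/5)*(-101) = -101/5 ≈ -20.200)
Z(I, V) = I + 4*V (Z(I, V) = I + V*4 = I + 4*V)
(-46110 + Z(w - 20, a(-9, 8)))/(-28051 + W(174)) = (-46110 + ((-101/5 - 20) + 4*(-9)))/(-28051 + (71 - 1*174)) = (-46110 + (-201/5 - 36))/(-28051 + (71 - 174)) = (-46110 - 381/5)/(-28051 - 103) = -230931/5/(-28154) = -230931/5*(-1/28154) = 230931/140770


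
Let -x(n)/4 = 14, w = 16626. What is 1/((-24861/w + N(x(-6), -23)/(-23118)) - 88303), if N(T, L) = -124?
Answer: -64059978/5656783683163 ≈ -1.1324e-5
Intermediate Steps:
x(n) = -56 (x(n) = -4*14 = -56)
1/((-24861/w + N(x(-6), -23)/(-23118)) - 88303) = 1/((-24861/16626 - 124/(-23118)) - 88303) = 1/((-24861*1/16626 - 124*(-1/23118)) - 88303) = 1/((-8287/5542 + 62/11559) - 88303) = 1/(-95445829/64059978 - 88303) = 1/(-5656783683163/64059978) = -64059978/5656783683163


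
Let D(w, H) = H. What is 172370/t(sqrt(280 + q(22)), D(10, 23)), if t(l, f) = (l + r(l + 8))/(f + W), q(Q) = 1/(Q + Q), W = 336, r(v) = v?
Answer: -5445513040/11617 + 6868772130*sqrt(11)/11617 ≈ 1.4923e+6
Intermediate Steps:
q(Q) = 1/(2*Q)
t(l, f) = (8 + 2*l)/(336 + f) (t(l, f) = (l + (l + 8))/(f + 336) = (l + (8 + l))/(336 + f) = (8 + 2*l)/(336 + f))
172370/t(sqrt(280 + q(22)), D(10, 23)) = 172370/((2*(4 + sqrt(280 + (1/2)/22))/(336 + 23))) = 172370/((2*(4 + sqrt(280 + (1/2)*(1/22)))/359)) = 172370/((2*(1/359)*(4 + sqrt(280 + 1/44)))) = 172370/((2*(1/359)*(4 + sqrt(12321/44)))) = 172370/((2*(1/359)*(4 + 111*sqrt(11)/22))) = 172370/(8/359 + 111*sqrt(11)/3949)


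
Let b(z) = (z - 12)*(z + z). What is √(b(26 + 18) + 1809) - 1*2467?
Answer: -2467 + 5*√185 ≈ -2399.0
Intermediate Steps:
b(z) = 2*z*(-12 + z) (b(z) = (-12 + z)*(2*z) = 2*z*(-12 + z))
√(b(26 + 18) + 1809) - 1*2467 = √(2*(26 + 18)*(-12 + (26 + 18)) + 1809) - 1*2467 = √(2*44*(-12 + 44) + 1809) - 2467 = √(2*44*32 + 1809) - 2467 = √(2816 + 1809) - 2467 = √4625 - 2467 = 5*√185 - 2467 = -2467 + 5*√185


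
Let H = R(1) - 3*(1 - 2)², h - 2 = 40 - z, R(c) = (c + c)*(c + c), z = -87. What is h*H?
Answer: 129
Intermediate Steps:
R(c) = 4*c² (R(c) = (2*c)*(2*c) = 4*c²)
h = 129 (h = 2 + (40 - 1*(-87)) = 2 + (40 + 87) = 2 + 127 = 129)
H = 1 (H = 4*1² - 3*(1 - 2)² = 4*1 - 3*(-1)² = 4 - 3*1 = 4 - 3 = 1)
h*H = 129*1 = 129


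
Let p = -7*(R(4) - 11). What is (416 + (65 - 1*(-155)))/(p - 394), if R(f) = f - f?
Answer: -636/317 ≈ -2.0063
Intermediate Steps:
R(f) = 0
p = 77 (p = -7*(0 - 11) = -7*(-11) = 77)
(416 + (65 - 1*(-155)))/(p - 394) = (416 + (65 - 1*(-155)))/(77 - 394) = (416 + (65 + 155))/(-317) = (416 + 220)*(-1/317) = 636*(-1/317) = -636/317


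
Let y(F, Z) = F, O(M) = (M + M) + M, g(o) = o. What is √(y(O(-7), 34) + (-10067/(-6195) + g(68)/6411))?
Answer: 2*I*√848467311497610/13238715 ≈ 4.4005*I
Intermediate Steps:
O(M) = 3*M (O(M) = 2*M + M = 3*M)
√(y(O(-7), 34) + (-10067/(-6195) + g(68)/6411)) = √(3*(-7) + (-10067/(-6195) + 68/6411)) = √(-21 + (-10067*(-1/6195) + 68*(1/6411))) = √(-21 + (10067/6195 + 68/6411)) = √(-21 + 21653599/13238715) = √(-256359416/13238715) = 2*I*√848467311497610/13238715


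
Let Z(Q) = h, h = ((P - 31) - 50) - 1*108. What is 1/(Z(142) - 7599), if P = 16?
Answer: -1/7772 ≈ -0.00012867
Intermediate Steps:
h = -173 (h = ((16 - 31) - 50) - 1*108 = (-15 - 50) - 108 = -65 - 108 = -173)
Z(Q) = -173
1/(Z(142) - 7599) = 1/(-173 - 7599) = 1/(-7772) = -1/7772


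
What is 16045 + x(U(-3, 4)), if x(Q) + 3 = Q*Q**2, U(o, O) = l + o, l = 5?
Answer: 16050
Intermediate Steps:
U(o, O) = 5 + o
x(Q) = -3 + Q**3 (x(Q) = -3 + Q*Q**2 = -3 + Q**3)
16045 + x(U(-3, 4)) = 16045 + (-3 + (5 - 3)**3) = 16045 + (-3 + 2**3) = 16045 + (-3 + 8) = 16045 + 5 = 16050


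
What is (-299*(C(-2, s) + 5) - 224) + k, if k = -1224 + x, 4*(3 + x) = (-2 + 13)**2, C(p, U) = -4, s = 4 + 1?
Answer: -6879/4 ≈ -1719.8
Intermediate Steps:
s = 5
x = 109/4 (x = -3 + (-2 + 13)**2/4 = -3 + (1/4)*11**2 = -3 + (1/4)*121 = -3 + 121/4 = 109/4 ≈ 27.250)
k = -4787/4 (k = -1224 + 109/4 = -4787/4 ≈ -1196.8)
(-299*(C(-2, s) + 5) - 224) + k = (-299*(-4 + 5) - 224) - 4787/4 = (-299*1 - 224) - 4787/4 = (-299 - 224) - 4787/4 = -523 - 4787/4 = -6879/4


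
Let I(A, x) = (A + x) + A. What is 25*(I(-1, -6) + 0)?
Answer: -200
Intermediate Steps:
I(A, x) = x + 2*A
25*(I(-1, -6) + 0) = 25*((-6 + 2*(-1)) + 0) = 25*((-6 - 2) + 0) = 25*(-8 + 0) = 25*(-8) = -200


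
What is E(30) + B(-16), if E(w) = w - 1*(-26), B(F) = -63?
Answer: -7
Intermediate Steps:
E(w) = 26 + w (E(w) = w + 26 = 26 + w)
E(30) + B(-16) = (26 + 30) - 63 = 56 - 63 = -7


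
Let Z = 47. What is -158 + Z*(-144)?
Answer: -6926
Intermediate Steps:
-158 + Z*(-144) = -158 + 47*(-144) = -158 - 6768 = -6926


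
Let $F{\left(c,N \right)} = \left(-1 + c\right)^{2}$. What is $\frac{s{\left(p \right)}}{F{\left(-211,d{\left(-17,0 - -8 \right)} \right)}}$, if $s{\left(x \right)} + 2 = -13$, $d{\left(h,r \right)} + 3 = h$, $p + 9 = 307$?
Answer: $- \frac{15}{44944} \approx -0.00033375$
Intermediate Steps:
$p = 298$ ($p = -9 + 307 = 298$)
$d{\left(h,r \right)} = -3 + h$
$s{\left(x \right)} = -15$ ($s{\left(x \right)} = -2 - 13 = -15$)
$\frac{s{\left(p \right)}}{F{\left(-211,d{\left(-17,0 - -8 \right)} \right)}} = - \frac{15}{\left(-1 - 211\right)^{2}} = - \frac{15}{\left(-212\right)^{2}} = - \frac{15}{44944}$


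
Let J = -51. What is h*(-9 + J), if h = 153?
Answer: -9180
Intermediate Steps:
h*(-9 + J) = 153*(-9 - 51) = 153*(-60) = -9180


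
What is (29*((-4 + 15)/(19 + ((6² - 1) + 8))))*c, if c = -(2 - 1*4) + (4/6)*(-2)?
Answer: 319/93 ≈ 3.4301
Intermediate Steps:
c = ⅔ (c = -(2 - 4) + (4*(⅙))*(-2) = -1*(-2) + (⅔)*(-2) = 2 - 4/3 = ⅔ ≈ 0.66667)
(29*((-4 + 15)/(19 + ((6² - 1) + 8))))*c = (29*((-4 + 15)/(19 + ((6² - 1) + 8))))*(⅔) = (29*(11/(19 + ((36 - 1) + 8))))*(⅔) = (29*(11/(19 + (35 + 8))))*(⅔) = (29*(11/(19 + 43)))*(⅔) = (29*(11/62))*(⅔) = (319/62)*(⅔) = 319/93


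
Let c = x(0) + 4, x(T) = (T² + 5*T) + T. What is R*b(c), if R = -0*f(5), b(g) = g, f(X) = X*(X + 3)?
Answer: 0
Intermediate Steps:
x(T) = T² + 6*T
c = 4 (c = 0*(6 + 0) + 4 = 0*6 + 4 = 0 + 4 = 4)
f(X) = X*(3 + X)
R = 0 (R = -0*5*(3 + 5) = -0*5*8 = -0*40 = -18*0 = 0)
R*b(c) = 0*4 = 0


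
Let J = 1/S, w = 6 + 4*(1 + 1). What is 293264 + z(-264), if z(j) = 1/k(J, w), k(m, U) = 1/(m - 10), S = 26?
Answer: 7624605/26 ≈ 2.9325e+5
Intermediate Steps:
w = 14 (w = 6 + 4*2 = 6 + 8 = 14)
J = 1/26 ≈ 0.038462
k(m, U) = 1/(-10 + m)
z(j) = -259/26 (z(j) = 1/(1/(-10 + 1/26)) = 1/(1/(-259/26)) = 1/(-26/259) = -259/26)
293264 + z(-264) = 293264 - 259/26 = 7624605/26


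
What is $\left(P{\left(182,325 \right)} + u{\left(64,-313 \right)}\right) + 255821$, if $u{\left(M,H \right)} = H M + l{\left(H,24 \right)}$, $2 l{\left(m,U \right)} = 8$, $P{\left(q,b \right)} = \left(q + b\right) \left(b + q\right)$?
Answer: $492842$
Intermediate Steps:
$P{\left(q,b \right)} = \left(b + q\right)^{2}$ ($P{\left(q,b \right)} = \left(b + q\right) \left(b + q\right) = \left(b + q\right)^{2}$)
$l{\left(m,U \right)} = 4$ ($l{\left(m,U \right)} = \frac{1}{2} \cdot 8 = 4$)
$u{\left(M,H \right)} = 4 + H M$ ($u{\left(M,H \right)} = H M + 4 = 4 + H M$)
$\left(P{\left(182,325 \right)} + u{\left(64,-313 \right)}\right) + 255821 = \left(\left(325 + 182\right)^{2} + \left(4 - 20032\right)\right) + 255821 = \left(507^{2} + \left(4 - 20032\right)\right) + 255821 = \left(257049 - 20028\right) + 255821 = 237021 + 255821 = 492842$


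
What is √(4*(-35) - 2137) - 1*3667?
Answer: -3667 + 3*I*√253 ≈ -3667.0 + 47.718*I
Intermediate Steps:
√(4*(-35) - 2137) - 1*3667 = √(-140 - 2137) - 3667 = √(-2277) - 3667 = 3*I*√253 - 3667 = -3667 + 3*I*√253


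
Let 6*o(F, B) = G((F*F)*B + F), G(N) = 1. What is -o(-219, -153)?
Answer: -⅙ ≈ -0.16667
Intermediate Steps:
o(F, B) = ⅙ (o(F, B) = (⅙)*1 = ⅙)
-o(-219, -153) = -1*⅙ = -⅙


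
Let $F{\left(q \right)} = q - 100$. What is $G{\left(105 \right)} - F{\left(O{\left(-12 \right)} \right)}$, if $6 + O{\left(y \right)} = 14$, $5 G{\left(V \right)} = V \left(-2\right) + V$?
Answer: $71$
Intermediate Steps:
$G{\left(V \right)} = - \frac{V}{5}$ ($G{\left(V \right)} = \frac{V \left(-2\right) + V}{5} = \frac{- 2 V + V}{5} = \frac{\left(-1\right) V}{5} = - \frac{V}{5}$)
$O{\left(y \right)} = 8$ ($O{\left(y \right)} = -6 + 14 = 8$)
$F{\left(q \right)} = -100 + q$
$G{\left(105 \right)} - F{\left(O{\left(-12 \right)} \right)} = \left(- \frac{1}{5}\right) 105 - \left(-100 + 8\right) = -21 - -92 = -21 + 92 = 71$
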